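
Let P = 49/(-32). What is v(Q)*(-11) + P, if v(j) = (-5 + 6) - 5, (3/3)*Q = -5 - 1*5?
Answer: 1359/32 ≈ 42.469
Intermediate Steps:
Q = -10 (Q = -5 - 1*5 = -5 - 5 = -10)
v(j) = -4 (v(j) = 1 - 5 = -4)
P = -49/32 (P = 49*(-1/32) = -49/32 ≈ -1.5313)
v(Q)*(-11) + P = -4*(-11) - 49/32 = 44 - 49/32 = 1359/32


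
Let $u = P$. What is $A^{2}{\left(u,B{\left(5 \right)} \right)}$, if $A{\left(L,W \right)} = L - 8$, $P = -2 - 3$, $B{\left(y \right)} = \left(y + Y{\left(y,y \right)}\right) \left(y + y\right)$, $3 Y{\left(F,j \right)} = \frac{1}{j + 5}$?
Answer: $169$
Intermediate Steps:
$Y{\left(F,j \right)} = \frac{1}{3 \left(5 + j\right)}$ ($Y{\left(F,j \right)} = \frac{1}{3 \left(j + 5\right)} = \frac{1}{3 \left(5 + j\right)}$)
$B{\left(y \right)} = 2 y \left(y + \frac{1}{3 \left(5 + y\right)}\right)$ ($B{\left(y \right)} = \left(y + \frac{1}{3 \left(5 + y\right)}\right) \left(y + y\right) = \left(y + \frac{1}{3 \left(5 + y\right)}\right) 2 y = 2 y \left(y + \frac{1}{3 \left(5 + y\right)}\right)$)
$P = -5$ ($P = -2 - 3 = -5$)
$u = -5$
$A{\left(L,W \right)} = -8 + L$
$A^{2}{\left(u,B{\left(5 \right)} \right)} = \left(-8 - 5\right)^{2} = \left(-13\right)^{2} = 169$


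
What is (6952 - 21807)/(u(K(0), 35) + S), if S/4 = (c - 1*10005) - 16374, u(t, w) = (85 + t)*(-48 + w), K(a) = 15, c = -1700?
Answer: 14855/113616 ≈ 0.13075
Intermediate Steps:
u(t, w) = (-48 + w)*(85 + t)
S = -112316 (S = 4*((-1700 - 1*10005) - 16374) = 4*((-1700 - 10005) - 16374) = 4*(-11705 - 16374) = 4*(-28079) = -112316)
(6952 - 21807)/(u(K(0), 35) + S) = (6952 - 21807)/((-4080 - 48*15 + 85*35 + 15*35) - 112316) = -14855/((-4080 - 720 + 2975 + 525) - 112316) = -14855/(-1300 - 112316) = -14855/(-113616) = -14855*(-1/113616) = 14855/113616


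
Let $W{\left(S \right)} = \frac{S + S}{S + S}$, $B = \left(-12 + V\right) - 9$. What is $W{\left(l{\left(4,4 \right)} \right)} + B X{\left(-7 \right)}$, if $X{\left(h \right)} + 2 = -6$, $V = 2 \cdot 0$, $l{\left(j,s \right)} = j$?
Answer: $169$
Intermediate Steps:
$V = 0$
$X{\left(h \right)} = -8$ ($X{\left(h \right)} = -2 - 6 = -8$)
$B = -21$ ($B = \left(-12 + 0\right) - 9 = -12 - 9 = -21$)
$W{\left(S \right)} = 1$ ($W{\left(S \right)} = \frac{2 S}{2 S} = 2 S \frac{1}{2 S} = 1$)
$W{\left(l{\left(4,4 \right)} \right)} + B X{\left(-7 \right)} = 1 - -168 = 1 + 168 = 169$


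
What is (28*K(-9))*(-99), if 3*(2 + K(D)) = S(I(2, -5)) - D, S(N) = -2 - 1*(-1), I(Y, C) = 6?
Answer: -1848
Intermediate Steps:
S(N) = -1 (S(N) = -2 + 1 = -1)
K(D) = -7/3 - D/3 (K(D) = -2 + (-1 - D)/3 = -2 + (-⅓ - D/3) = -7/3 - D/3)
(28*K(-9))*(-99) = (28*(-7/3 - ⅓*(-9)))*(-99) = (28*(-7/3 + 3))*(-99) = (28*(⅔))*(-99) = (56/3)*(-99) = -1848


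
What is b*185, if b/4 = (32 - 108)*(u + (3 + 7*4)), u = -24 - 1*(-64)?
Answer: -3993040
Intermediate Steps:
u = 40 (u = -24 + 64 = 40)
b = -21584 (b = 4*((32 - 108)*(40 + (3 + 7*4))) = 4*(-76*(40 + (3 + 28))) = 4*(-76*(40 + 31)) = 4*(-76*71) = 4*(-5396) = -21584)
b*185 = -21584*185 = -3993040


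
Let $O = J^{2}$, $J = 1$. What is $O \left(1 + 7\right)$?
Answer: $8$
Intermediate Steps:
$O = 1$ ($O = 1^{2} = 1$)
$O \left(1 + 7\right) = 1 \left(1 + 7\right) = 1 \cdot 8 = 8$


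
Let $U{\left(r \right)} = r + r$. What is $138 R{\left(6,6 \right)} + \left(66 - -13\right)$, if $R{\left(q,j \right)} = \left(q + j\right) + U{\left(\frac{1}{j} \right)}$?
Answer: $1781$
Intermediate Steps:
$U{\left(r \right)} = 2 r$
$R{\left(q,j \right)} = j + q + \frac{2}{j}$ ($R{\left(q,j \right)} = \left(q + j\right) + \frac{2}{j} = \left(j + q\right) + \frac{2}{j} = j + q + \frac{2}{j}$)
$138 R{\left(6,6 \right)} + \left(66 - -13\right) = 138 \left(6 + 6 + \frac{2}{6}\right) + \left(66 - -13\right) = 138 \left(6 + 6 + 2 \cdot \frac{1}{6}\right) + \left(66 + 13\right) = 138 \left(6 + 6 + \frac{1}{3}\right) + 79 = 138 \cdot \frac{37}{3} + 79 = 1702 + 79 = 1781$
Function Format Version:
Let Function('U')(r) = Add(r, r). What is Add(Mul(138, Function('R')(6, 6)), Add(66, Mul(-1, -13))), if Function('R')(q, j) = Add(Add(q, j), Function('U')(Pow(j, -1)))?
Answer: 1781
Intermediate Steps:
Function('U')(r) = Mul(2, r)
Function('R')(q, j) = Add(j, q, Mul(2, Pow(j, -1))) (Function('R')(q, j) = Add(Add(q, j), Mul(2, Pow(j, -1))) = Add(Add(j, q), Mul(2, Pow(j, -1))) = Add(j, q, Mul(2, Pow(j, -1))))
Add(Mul(138, Function('R')(6, 6)), Add(66, Mul(-1, -13))) = Add(Mul(138, Add(6, 6, Mul(2, Pow(6, -1)))), Add(66, Mul(-1, -13))) = Add(Mul(138, Add(6, 6, Mul(2, Rational(1, 6)))), Add(66, 13)) = Add(Mul(138, Add(6, 6, Rational(1, 3))), 79) = Add(Mul(138, Rational(37, 3)), 79) = Add(1702, 79) = 1781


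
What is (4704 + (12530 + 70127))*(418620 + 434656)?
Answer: 74543044636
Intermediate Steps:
(4704 + (12530 + 70127))*(418620 + 434656) = (4704 + 82657)*853276 = 87361*853276 = 74543044636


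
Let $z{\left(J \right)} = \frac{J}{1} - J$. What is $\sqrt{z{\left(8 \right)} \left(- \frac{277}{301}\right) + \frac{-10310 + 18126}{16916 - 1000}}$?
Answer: $\frac{\sqrt{7774966}}{3979} \approx 0.70077$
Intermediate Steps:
$z{\left(J \right)} = 0$ ($z{\left(J \right)} = J 1 - J = J - J = 0$)
$\sqrt{z{\left(8 \right)} \left(- \frac{277}{301}\right) + \frac{-10310 + 18126}{16916 - 1000}} = \sqrt{0 \left(- \frac{277}{301}\right) + \frac{-10310 + 18126}{16916 - 1000}} = \sqrt{0 \left(\left(-277\right) \frac{1}{301}\right) + \frac{7816}{15916}} = \sqrt{0 \left(- \frac{277}{301}\right) + 7816 \cdot \frac{1}{15916}} = \sqrt{0 + \frac{1954}{3979}} = \sqrt{\frac{1954}{3979}} = \frac{\sqrt{7774966}}{3979}$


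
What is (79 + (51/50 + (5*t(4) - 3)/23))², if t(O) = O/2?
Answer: 8532771129/1322500 ≈ 6452.0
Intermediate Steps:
t(O) = O/2 (t(O) = O*(½) = O/2)
(79 + (51/50 + (5*t(4) - 3)/23))² = (79 + (51/50 + (5*((½)*4) - 3)/23))² = (79 + (51*(1/50) + (5*2 - 3)*(1/23)))² = (79 + (51/50 + (10 - 3)*(1/23)))² = (79 + (51/50 + 7*(1/23)))² = (79 + (51/50 + 7/23))² = (79 + 1523/1150)² = (92373/1150)² = 8532771129/1322500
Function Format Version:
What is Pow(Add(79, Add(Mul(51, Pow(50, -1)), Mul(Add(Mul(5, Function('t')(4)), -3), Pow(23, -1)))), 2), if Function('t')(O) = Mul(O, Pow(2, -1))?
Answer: Rational(8532771129, 1322500) ≈ 6452.0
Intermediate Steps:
Function('t')(O) = Mul(Rational(1, 2), O) (Function('t')(O) = Mul(O, Rational(1, 2)) = Mul(Rational(1, 2), O))
Pow(Add(79, Add(Mul(51, Pow(50, -1)), Mul(Add(Mul(5, Function('t')(4)), -3), Pow(23, -1)))), 2) = Pow(Add(79, Add(Mul(51, Pow(50, -1)), Mul(Add(Mul(5, Mul(Rational(1, 2), 4)), -3), Pow(23, -1)))), 2) = Pow(Add(79, Add(Mul(51, Rational(1, 50)), Mul(Add(Mul(5, 2), -3), Rational(1, 23)))), 2) = Pow(Add(79, Add(Rational(51, 50), Mul(Add(10, -3), Rational(1, 23)))), 2) = Pow(Add(79, Add(Rational(51, 50), Mul(7, Rational(1, 23)))), 2) = Pow(Add(79, Add(Rational(51, 50), Rational(7, 23))), 2) = Pow(Add(79, Rational(1523, 1150)), 2) = Pow(Rational(92373, 1150), 2) = Rational(8532771129, 1322500)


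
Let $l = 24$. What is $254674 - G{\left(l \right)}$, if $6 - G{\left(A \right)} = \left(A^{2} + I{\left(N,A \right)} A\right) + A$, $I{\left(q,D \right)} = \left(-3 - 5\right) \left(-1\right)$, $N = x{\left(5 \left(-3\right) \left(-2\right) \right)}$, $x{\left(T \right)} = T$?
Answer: $255460$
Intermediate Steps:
$N = 30$ ($N = 5 \left(-3\right) \left(-2\right) = \left(-15\right) \left(-2\right) = 30$)
$I{\left(q,D \right)} = 8$ ($I{\left(q,D \right)} = \left(-8\right) \left(-1\right) = 8$)
$G{\left(A \right)} = 6 - A^{2} - 9 A$ ($G{\left(A \right)} = 6 - \left(\left(A^{2} + 8 A\right) + A\right) = 6 - \left(A^{2} + 9 A\right) = 6 - A^{2} - 9 A$)
$254674 - G{\left(l \right)} = 254674 - \left(6 - 24^{2} - 216\right) = 254674 - \left(6 - 576 - 216\right) = 254674 - -786 = 254674 + 786 = 255460$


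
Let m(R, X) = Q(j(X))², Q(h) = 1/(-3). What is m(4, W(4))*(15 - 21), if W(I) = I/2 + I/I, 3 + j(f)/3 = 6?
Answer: -⅔ ≈ -0.66667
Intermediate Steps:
j(f) = 9 (j(f) = -9 + 3*6 = -9 + 18 = 9)
Q(h) = -⅓
W(I) = 1 + I/2 (W(I) = I*(½) + 1 = I/2 + 1 = 1 + I/2)
m(R, X) = ⅑ (m(R, X) = (-⅓)² = ⅑)
m(4, W(4))*(15 - 21) = (15 - 21)/9 = (⅑)*(-6) = -⅔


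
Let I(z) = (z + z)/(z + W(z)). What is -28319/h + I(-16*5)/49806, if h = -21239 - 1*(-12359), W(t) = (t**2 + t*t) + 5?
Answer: 119653684199/37519855920 ≈ 3.1891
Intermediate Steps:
W(t) = 5 + 2*t**2 (W(t) = (t**2 + t**2) + 5 = 2*t**2 + 5 = 5 + 2*t**2)
h = -8880 (h = -21239 + 12359 = -8880)
I(z) = 2*z/(5 + z + 2*z**2) (I(z) = (z + z)/(z + (5 + 2*z**2)) = (2*z)/(5 + z + 2*z**2) = 2*z/(5 + z + 2*z**2))
-28319/h + I(-16*5)/49806 = -28319/(-8880) + (2*(-16*5)/(5 - 16*5 + 2*(-16*5)**2))/49806 = -28319*(-1/8880) + (2*(-80)/(5 - 80 + 2*(-80)**2))*(1/49806) = 28319/8880 + (2*(-80)/(5 - 80 + 2*6400))*(1/49806) = 28319/8880 + (2*(-80)/(5 - 80 + 12800))*(1/49806) = 28319/8880 + (2*(-80)/12725)*(1/49806) = 28319/8880 + (2*(-80)*(1/12725))*(1/49806) = 28319/8880 - 32/2545*1/49806 = 28319/8880 - 16/63378135 = 119653684199/37519855920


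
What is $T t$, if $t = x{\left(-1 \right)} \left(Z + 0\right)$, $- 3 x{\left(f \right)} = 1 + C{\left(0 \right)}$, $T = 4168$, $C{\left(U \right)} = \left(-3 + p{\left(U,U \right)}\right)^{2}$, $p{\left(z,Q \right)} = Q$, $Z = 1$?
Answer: $- \frac{41680}{3} \approx -13893.0$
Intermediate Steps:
$C{\left(U \right)} = \left(-3 + U\right)^{2}$
$x{\left(f \right)} = - \frac{10}{3}$ ($x{\left(f \right)} = - \frac{1 + \left(-3 + 0\right)^{2}}{3} = - \frac{1 + \left(-3\right)^{2}}{3} = - \frac{1 + 9}{3} = \left(- \frac{1}{3}\right) 10 = - \frac{10}{3}$)
$t = - \frac{10}{3}$ ($t = - \frac{10 \left(1 + 0\right)}{3} = \left(- \frac{10}{3}\right) 1 = - \frac{10}{3} \approx -3.3333$)
$T t = 4168 \left(- \frac{10}{3}\right) = - \frac{41680}{3}$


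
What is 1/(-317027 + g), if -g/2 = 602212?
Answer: -1/1521451 ≈ -6.5727e-7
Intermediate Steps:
g = -1204424 (g = -2*602212 = -1204424)
1/(-317027 + g) = 1/(-317027 - 1204424) = 1/(-1521451) = -1/1521451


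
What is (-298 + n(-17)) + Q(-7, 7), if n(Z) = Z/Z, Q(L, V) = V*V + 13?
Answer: -235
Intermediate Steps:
Q(L, V) = 13 + V**2 (Q(L, V) = V**2 + 13 = 13 + V**2)
n(Z) = 1
(-298 + n(-17)) + Q(-7, 7) = (-298 + 1) + (13 + 7**2) = -297 + (13 + 49) = -297 + 62 = -235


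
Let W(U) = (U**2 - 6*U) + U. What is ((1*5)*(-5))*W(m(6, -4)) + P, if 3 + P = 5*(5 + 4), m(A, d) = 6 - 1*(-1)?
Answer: -308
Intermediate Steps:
m(A, d) = 7 (m(A, d) = 6 + 1 = 7)
P = 42 (P = -3 + 5*(5 + 4) = -3 + 5*9 = -3 + 45 = 42)
W(U) = U**2 - 5*U
((1*5)*(-5))*W(m(6, -4)) + P = ((1*5)*(-5))*(7*(-5 + 7)) + 42 = (5*(-5))*(7*2) + 42 = -25*14 + 42 = -350 + 42 = -308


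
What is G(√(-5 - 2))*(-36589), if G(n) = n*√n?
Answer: -36589*7^(¾)*I^(3/2) ≈ 1.1134e+5 - 1.1134e+5*I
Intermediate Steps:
G(n) = n^(3/2)
G(√(-5 - 2))*(-36589) = (√(-5 - 2))^(3/2)*(-36589) = (√(-7))^(3/2)*(-36589) = (I*√7)^(3/2)*(-36589) = (7^(¾)*I^(3/2))*(-36589) = -36589*7^(¾)*I^(3/2)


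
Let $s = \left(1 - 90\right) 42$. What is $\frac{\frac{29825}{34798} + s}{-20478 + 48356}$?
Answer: $- \frac{130045099}{970098644} \approx -0.13405$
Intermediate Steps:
$s = -3738$ ($s = \left(-89\right) 42 = -3738$)
$\frac{\frac{29825}{34798} + s}{-20478 + 48356} = \frac{\frac{29825}{34798} - 3738}{-20478 + 48356} = \frac{29825 \cdot \frac{1}{34798} - 3738}{27878} = \left(\frac{29825}{34798} - 3738\right) \frac{1}{27878} = \left(- \frac{130045099}{34798}\right) \frac{1}{27878} = - \frac{130045099}{970098644}$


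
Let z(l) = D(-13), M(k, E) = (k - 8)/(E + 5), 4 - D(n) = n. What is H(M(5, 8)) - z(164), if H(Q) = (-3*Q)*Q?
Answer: -2900/169 ≈ -17.160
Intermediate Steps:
D(n) = 4 - n
M(k, E) = (-8 + k)/(5 + E)
z(l) = 17 (z(l) = 4 - 1*(-13) = 4 + 13 = 17)
H(Q) = -3*Q²
H(M(5, 8)) - z(164) = -3*(-8 + 5)²/(5 + 8)² - 1*17 = -3*(-3/13)² - 17 = -3*9/169 - 17 = -27/169 - 17 = -2900/169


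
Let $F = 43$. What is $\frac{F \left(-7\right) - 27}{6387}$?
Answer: $- \frac{328}{6387} \approx -0.051354$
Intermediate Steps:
$\frac{F \left(-7\right) - 27}{6387} = \frac{43 \left(-7\right) - 27}{6387} = \left(-301 - 27\right) \frac{1}{6387} = \left(-328\right) \frac{1}{6387} = - \frac{328}{6387}$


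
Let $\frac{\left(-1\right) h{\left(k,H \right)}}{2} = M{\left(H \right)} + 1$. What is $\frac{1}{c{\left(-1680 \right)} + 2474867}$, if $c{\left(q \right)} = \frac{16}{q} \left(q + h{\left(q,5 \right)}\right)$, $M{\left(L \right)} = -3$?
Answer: $\frac{105}{259862711} \approx 4.0406 \cdot 10^{-7}$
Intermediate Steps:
$h{\left(k,H \right)} = 4$ ($h{\left(k,H \right)} = - 2 \left(-3 + 1\right) = \left(-2\right) \left(-2\right) = 4$)
$c{\left(q \right)} = \frac{16 \left(4 + q\right)}{q}$ ($c{\left(q \right)} = \frac{16}{q} \left(q + 4\right) = \frac{16}{q} \left(4 + q\right) = \frac{16 \left(4 + q\right)}{q}$)
$\frac{1}{c{\left(-1680 \right)} + 2474867} = \frac{1}{\left(16 + \frac{64}{-1680}\right) + 2474867} = \frac{1}{\left(16 + 64 \left(- \frac{1}{1680}\right)\right) + 2474867} = \frac{1}{\left(16 - \frac{4}{105}\right) + 2474867} = \frac{1}{\frac{1676}{105} + 2474867} = \frac{1}{\frac{259862711}{105}} = \frac{105}{259862711}$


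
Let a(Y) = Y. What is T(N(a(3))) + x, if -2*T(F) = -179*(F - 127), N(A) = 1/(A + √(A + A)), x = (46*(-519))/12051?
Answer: -45307667/4017 - 179*√6/6 ≈ -11352.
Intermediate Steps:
x = -7958/4017 (x = -23874*1/12051 = -7958/4017 ≈ -1.9811)
N(A) = 1/(A + √2*√A) (N(A) = 1/(A + √(2*A)) = 1/(A + √2*√A))
T(F) = -22733/2 + 179*F/2 (T(F) = -(-179)*(F - 127)/2 = -(-179)*(-127 + F)/2 = -(22733 - 179*F)/2 = -22733/2 + 179*F/2)
T(N(a(3))) + x = (-22733/2 + 179/(2*(3 + √2*√3))) - 7958/4017 = (-22733/2 + 179/(2*(3 + √6))) - 7958/4017 = -91334377/8034 + 179/(2*(3 + √6))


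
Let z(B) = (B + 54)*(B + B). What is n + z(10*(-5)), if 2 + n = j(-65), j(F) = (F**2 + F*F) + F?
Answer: 7983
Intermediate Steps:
j(F) = F + 2*F**2 (j(F) = (F**2 + F**2) + F = 2*F**2 + F = F + 2*F**2)
n = 8383 (n = -2 - 65*(1 + 2*(-65)) = -2 - 65*(1 - 130) = -2 - 65*(-129) = -2 + 8385 = 8383)
z(B) = 2*B*(54 + B) (z(B) = (54 + B)*(2*B) = 2*B*(54 + B))
n + z(10*(-5)) = 8383 + 2*(10*(-5))*(54 + 10*(-5)) = 8383 + 2*(-50)*(54 - 50) = 8383 + 2*(-50)*4 = 8383 - 400 = 7983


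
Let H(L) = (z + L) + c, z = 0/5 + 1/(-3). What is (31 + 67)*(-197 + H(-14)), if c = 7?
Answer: -60074/3 ≈ -20025.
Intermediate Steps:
z = -⅓ (z = 0*(⅕) + 1*(-⅓) = 0 - ⅓ = -⅓ ≈ -0.33333)
H(L) = 20/3 + L (H(L) = (-⅓ + L) + 7 = 20/3 + L)
(31 + 67)*(-197 + H(-14)) = (31 + 67)*(-197 + (20/3 - 14)) = 98*(-197 - 22/3) = 98*(-613/3) = -60074/3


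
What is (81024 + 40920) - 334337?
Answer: -212393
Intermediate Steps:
(81024 + 40920) - 334337 = 121944 - 334337 = -212393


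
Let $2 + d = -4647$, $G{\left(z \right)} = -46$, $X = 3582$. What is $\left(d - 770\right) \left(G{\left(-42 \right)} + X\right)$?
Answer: $-19161584$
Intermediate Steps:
$d = -4649$ ($d = -2 - 4647 = -4649$)
$\left(d - 770\right) \left(G{\left(-42 \right)} + X\right) = \left(-4649 - 770\right) \left(-46 + 3582\right) = \left(-5419\right) 3536 = -19161584$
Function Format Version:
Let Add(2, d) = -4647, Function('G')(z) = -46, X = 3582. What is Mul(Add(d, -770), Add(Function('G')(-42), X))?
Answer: -19161584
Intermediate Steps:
d = -4649 (d = Add(-2, -4647) = -4649)
Mul(Add(d, -770), Add(Function('G')(-42), X)) = Mul(Add(-4649, -770), Add(-46, 3582)) = Mul(-5419, 3536) = -19161584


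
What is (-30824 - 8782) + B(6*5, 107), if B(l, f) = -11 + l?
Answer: -39587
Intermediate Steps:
(-30824 - 8782) + B(6*5, 107) = (-30824 - 8782) + (-11 + 6*5) = -39606 + (-11 + 30) = -39606 + 19 = -39587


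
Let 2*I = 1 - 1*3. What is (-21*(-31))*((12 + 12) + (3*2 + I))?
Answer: 18879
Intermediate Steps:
I = -1 (I = (1 - 1*3)/2 = (1 - 3)/2 = (1/2)*(-2) = -1)
(-21*(-31))*((12 + 12) + (3*2 + I)) = (-21*(-31))*((12 + 12) + (3*2 - 1)) = 651*(24 + (6 - 1)) = 651*(24 + 5) = 651*29 = 18879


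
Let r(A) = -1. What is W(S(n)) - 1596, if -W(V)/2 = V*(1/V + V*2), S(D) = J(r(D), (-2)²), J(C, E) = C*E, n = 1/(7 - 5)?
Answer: -1662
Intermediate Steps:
n = ½ (n = 1/2 = ½ ≈ 0.50000)
S(D) = -4 (S(D) = -1*(-2)² = -1*4 = -4)
W(V) = -2*V*(1/V + 2*V) (W(V) = -2*V*(1/V + V*2) = -2*V*(1/V + 2*V))
W(S(n)) - 1596 = (-2 - 4*(-4)²) - 1596 = (-2 - 4*16) - 1596 = (-2 - 64) - 1596 = -66 - 1596 = -1662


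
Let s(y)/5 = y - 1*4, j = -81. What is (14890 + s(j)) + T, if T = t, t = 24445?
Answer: 38910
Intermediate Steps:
s(y) = -20 + 5*y (s(y) = 5*(y - 1*4) = 5*(y - 4) = 5*(-4 + y) = -20 + 5*y)
T = 24445
(14890 + s(j)) + T = (14890 + (-20 + 5*(-81))) + 24445 = (14890 + (-20 - 405)) + 24445 = (14890 - 425) + 24445 = 14465 + 24445 = 38910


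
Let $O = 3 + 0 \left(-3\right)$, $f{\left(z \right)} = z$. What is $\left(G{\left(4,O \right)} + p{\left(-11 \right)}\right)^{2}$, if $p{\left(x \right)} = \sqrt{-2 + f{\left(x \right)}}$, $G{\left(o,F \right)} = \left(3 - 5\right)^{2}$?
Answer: $\left(4 + i \sqrt{13}\right)^{2} \approx 3.0 + 28.844 i$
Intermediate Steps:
$O = 3$ ($O = 3 + 0 = 3$)
$G{\left(o,F \right)} = 4$ ($G{\left(o,F \right)} = \left(-2\right)^{2} = 4$)
$p{\left(x \right)} = \sqrt{-2 + x}$
$\left(G{\left(4,O \right)} + p{\left(-11 \right)}\right)^{2} = \left(4 + \sqrt{-2 - 11}\right)^{2} = \left(4 + \sqrt{-13}\right)^{2} = \left(4 + i \sqrt{13}\right)^{2}$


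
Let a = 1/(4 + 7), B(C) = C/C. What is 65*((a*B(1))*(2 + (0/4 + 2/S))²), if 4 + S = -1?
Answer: 832/55 ≈ 15.127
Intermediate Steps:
S = -5 (S = -4 - 1 = -5)
B(C) = 1
a = 1/11 ≈ 0.090909
65*((a*B(1))*(2 + (0/4 + 2/S))²) = 65*(((1/11)*1)*(2 + (0/4 + 2/(-5)))²) = 65*((2 + (0*(¼) + 2*(-⅕)))²/11) = 65*((2 + (0 - ⅖))²/11) = 65*((2 - ⅖)²/11) = 65*((8/5)²/11) = 65*((1/11)*(64/25)) = 65*(64/275) = 832/55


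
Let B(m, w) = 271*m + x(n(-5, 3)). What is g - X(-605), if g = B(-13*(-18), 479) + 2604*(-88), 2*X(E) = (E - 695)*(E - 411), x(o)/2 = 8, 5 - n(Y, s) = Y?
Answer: -826122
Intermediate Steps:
n(Y, s) = 5 - Y
x(o) = 16 (x(o) = 2*8 = 16)
X(E) = (-695 + E)*(-411 + E)/2 (X(E) = ((E - 695)*(E - 411))/2 = ((-695 + E)*(-411 + E))/2 = (-695 + E)*(-411 + E)/2)
B(m, w) = 16 + 271*m (B(m, w) = 271*m + 16 = 16 + 271*m)
g = -165722 (g = (16 + 271*(-13*(-18))) + 2604*(-88) = (16 + 271*234) - 229152 = (16 + 63414) - 229152 = 63430 - 229152 = -165722)
g - X(-605) = -165722 - (285645/2 + (1/2)*(-605)**2 - 553*(-605)) = -165722 - (285645/2 + (1/2)*366025 + 334565) = -165722 - (285645/2 + 366025/2 + 334565) = -165722 - 1*660400 = -165722 - 660400 = -826122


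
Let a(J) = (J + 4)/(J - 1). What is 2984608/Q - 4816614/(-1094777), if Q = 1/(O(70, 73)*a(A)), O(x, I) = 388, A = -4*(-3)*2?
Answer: 1543387170486502/1094777 ≈ 1.4098e+9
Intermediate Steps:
A = 24 (A = 12*2 = 24)
a(J) = (4 + J)/(-1 + J)
Q = 23/10864 (Q = 1/(388*((4 + 24)/(-1 + 24))) = 1/(388*(28/23)) = 1/(10864/23) = 23/10864 ≈ 0.0021171)
2984608/Q - 4816614/(-1094777) = 2984608/(23/10864) - 4816614/(-1094777) = 2984608*(10864/23) - 4816614*(-1/1094777) = 32424781312/23 + 209418/47599 = 1543387170486502/1094777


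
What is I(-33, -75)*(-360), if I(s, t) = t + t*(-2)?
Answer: -27000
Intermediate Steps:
I(s, t) = -t (I(s, t) = t - 2*t = -t)
I(-33, -75)*(-360) = -1*(-75)*(-360) = 75*(-360) = -27000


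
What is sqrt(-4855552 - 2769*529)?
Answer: I*sqrt(6320353) ≈ 2514.0*I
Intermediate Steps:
sqrt(-4855552 - 2769*529) = sqrt(-4855552 - 1464801) = sqrt(-6320353) = I*sqrt(6320353)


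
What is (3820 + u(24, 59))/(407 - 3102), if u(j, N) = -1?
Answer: -3819/2695 ≈ -1.4171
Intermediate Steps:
(3820 + u(24, 59))/(407 - 3102) = (3820 - 1)/(407 - 3102) = 3819/(-2695) = 3819*(-1/2695) = -3819/2695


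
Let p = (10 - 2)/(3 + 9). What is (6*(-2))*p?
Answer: -8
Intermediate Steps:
p = ⅔ (p = 8/12 = 8*(1/12) = ⅔ ≈ 0.66667)
(6*(-2))*p = (6*(-2))*(⅔) = -12*⅔ = -8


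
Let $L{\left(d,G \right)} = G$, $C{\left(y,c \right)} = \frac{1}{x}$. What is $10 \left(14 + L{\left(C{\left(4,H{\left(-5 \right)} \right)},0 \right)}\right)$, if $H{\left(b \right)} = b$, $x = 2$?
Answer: $140$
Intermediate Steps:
$C{\left(y,c \right)} = \frac{1}{2}$
$10 \left(14 + L{\left(C{\left(4,H{\left(-5 \right)} \right)},0 \right)}\right) = 10 \left(14 + 0\right) = 10 \cdot 14 = 140$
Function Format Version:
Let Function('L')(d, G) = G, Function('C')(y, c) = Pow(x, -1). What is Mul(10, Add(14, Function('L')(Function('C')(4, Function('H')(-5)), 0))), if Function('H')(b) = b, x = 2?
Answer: 140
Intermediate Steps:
Function('C')(y, c) = Rational(1, 2) (Function('C')(y, c) = Pow(2, -1) = Rational(1, 2))
Mul(10, Add(14, Function('L')(Function('C')(4, Function('H')(-5)), 0))) = Mul(10, Add(14, 0)) = Mul(10, 14) = 140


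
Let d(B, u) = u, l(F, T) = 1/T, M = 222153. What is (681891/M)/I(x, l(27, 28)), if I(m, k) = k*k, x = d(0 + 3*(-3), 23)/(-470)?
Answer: 178200848/74051 ≈ 2406.5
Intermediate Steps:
x = -23/470 (x = 23/(-470) = 23*(-1/470) = -23/470 ≈ -0.048936)
I(m, k) = k²
(681891/M)/I(x, l(27, 28)) = (681891/222153)/((1/28)²) = (681891*(1/222153))/((1/28)²) = 227297/(74051*(1/784)) = (227297/74051)*784 = 178200848/74051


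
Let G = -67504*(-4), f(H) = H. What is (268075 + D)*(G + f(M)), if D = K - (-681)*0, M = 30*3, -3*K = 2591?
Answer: 216526153204/3 ≈ 7.2175e+10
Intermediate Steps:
K = -2591/3 (K = -⅓*2591 = -2591/3 ≈ -863.67)
M = 90
D = -2591/3 (D = -2591/3 - (-681)*0 = -2591/3 - 1*0 = -2591/3 + 0 = -2591/3 ≈ -863.67)
G = 270016
(268075 + D)*(G + f(M)) = (268075 - 2591/3)*(270016 + 90) = (801634/3)*270106 = 216526153204/3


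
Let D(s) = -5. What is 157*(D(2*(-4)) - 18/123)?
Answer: -33127/41 ≈ -807.98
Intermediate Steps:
157*(D(2*(-4)) - 18/123) = 157*(-5 - 18/123) = 157*(-5 - 18*1/123) = 157*(-5 - 6/41) = 157*(-211/41) = -33127/41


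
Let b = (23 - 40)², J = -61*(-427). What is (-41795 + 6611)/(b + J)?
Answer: -2199/1646 ≈ -1.3360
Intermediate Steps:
J = 26047
b = 289 (b = (-17)² = 289)
(-41795 + 6611)/(b + J) = (-41795 + 6611)/(289 + 26047) = -35184/26336 = -35184*1/26336 = -2199/1646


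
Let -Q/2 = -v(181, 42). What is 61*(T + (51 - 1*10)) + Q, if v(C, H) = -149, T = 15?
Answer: 3118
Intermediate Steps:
Q = -298 (Q = -(-2)*(-149) = -2*149 = -298)
61*(T + (51 - 1*10)) + Q = 61*(15 + (51 - 1*10)) - 298 = 61*(15 + (51 - 10)) - 298 = 61*(15 + 41) - 298 = 61*56 - 298 = 3416 - 298 = 3118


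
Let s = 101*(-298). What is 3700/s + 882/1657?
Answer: 10207768/24936193 ≈ 0.40936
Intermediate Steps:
s = -30098
3700/s + 882/1657 = 3700/(-30098) + 882/1657 = 3700*(-1/30098) + 882*(1/1657) = -1850/15049 + 882/1657 = 10207768/24936193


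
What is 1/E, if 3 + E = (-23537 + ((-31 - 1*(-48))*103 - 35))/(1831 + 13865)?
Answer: -15696/68909 ≈ -0.22778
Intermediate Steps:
E = -68909/15696 (E = -3 + (-23537 + ((-31 - 1*(-48))*103 - 35))/(1831 + 13865) = -3 + (-23537 + ((-31 + 48)*103 - 35))/15696 = -3 + (-23537 + (17*103 - 35))*(1/15696) = -3 + (-23537 + (1751 - 35))*(1/15696) = -3 + (-23537 + 1716)*(1/15696) = -3 - 21821*1/15696 = -3 - 21821/15696 = -68909/15696 ≈ -4.3902)
1/E = 1/(-68909/15696) = -15696/68909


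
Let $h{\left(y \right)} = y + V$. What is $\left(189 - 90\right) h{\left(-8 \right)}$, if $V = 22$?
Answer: $1386$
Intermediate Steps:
$h{\left(y \right)} = 22 + y$ ($h{\left(y \right)} = y + 22 = 22 + y$)
$\left(189 - 90\right) h{\left(-8 \right)} = \left(189 - 90\right) \left(22 - 8\right) = 99 \cdot 14 = 1386$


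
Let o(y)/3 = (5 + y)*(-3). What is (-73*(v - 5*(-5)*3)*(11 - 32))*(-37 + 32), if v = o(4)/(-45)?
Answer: -588672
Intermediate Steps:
o(y) = -45 - 9*y (o(y) = 3*((5 + y)*(-3)) = 3*(-15 - 3*y) = -45 - 9*y)
v = 9/5 (v = (-45 - 9*4)/(-45) = (-45 - 36)*(-1/45) = -81*(-1/45) = 9/5 ≈ 1.8000)
(-73*(v - 5*(-5)*3)*(11 - 32))*(-37 + 32) = (-73*(9/5 - 5*(-5)*3)*(11 - 32))*(-37 + 32) = -73*(9/5 + 25*3)*(-21)*(-5) = -73*(9/5 + 75)*(-21)*(-5) = -28032*(-21)/5*(-5) = -73*(-8064/5)*(-5) = (588672/5)*(-5) = -588672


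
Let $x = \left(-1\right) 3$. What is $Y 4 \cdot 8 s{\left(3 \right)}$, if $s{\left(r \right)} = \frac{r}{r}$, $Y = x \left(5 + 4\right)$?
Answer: $-864$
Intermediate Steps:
$x = -3$
$Y = -27$ ($Y = - 3 \left(5 + 4\right) = \left(-3\right) 9 = -27$)
$s{\left(r \right)} = 1$
$Y 4 \cdot 8 s{\left(3 \right)} = \left(-27\right) 4 \cdot 8 \cdot 1 = \left(-108\right) 8 \cdot 1 = \left(-864\right) 1 = -864$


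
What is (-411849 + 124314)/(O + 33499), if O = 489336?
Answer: -57507/104567 ≈ -0.54995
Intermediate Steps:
(-411849 + 124314)/(O + 33499) = (-411849 + 124314)/(489336 + 33499) = -287535/522835 = -287535*1/522835 = -57507/104567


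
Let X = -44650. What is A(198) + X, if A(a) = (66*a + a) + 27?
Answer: -31357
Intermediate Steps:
A(a) = 27 + 67*a (A(a) = 67*a + 27 = 27 + 67*a)
A(198) + X = (27 + 67*198) - 44650 = (27 + 13266) - 44650 = 13293 - 44650 = -31357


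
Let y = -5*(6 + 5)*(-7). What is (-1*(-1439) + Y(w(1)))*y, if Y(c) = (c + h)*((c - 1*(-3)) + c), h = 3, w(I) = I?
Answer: 561715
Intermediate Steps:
y = 385 (y = -5*11*(-7) = -55*(-7) = 385)
Y(c) = (3 + c)*(3 + 2*c) (Y(c) = (c + 3)*((c - 1*(-3)) + c) = (3 + c)*((c + 3) + c) = (3 + c)*((3 + c) + c) = (3 + c)*(3 + 2*c))
(-1*(-1439) + Y(w(1)))*y = (-1*(-1439) + (9 + 2*1**2 + 9*1))*385 = (1439 + (9 + 2*1 + 9))*385 = (1439 + (9 + 2 + 9))*385 = (1439 + 20)*385 = 1459*385 = 561715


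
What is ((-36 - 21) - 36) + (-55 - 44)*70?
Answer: -7023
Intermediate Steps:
((-36 - 21) - 36) + (-55 - 44)*70 = (-57 - 36) - 99*70 = -93 - 6930 = -7023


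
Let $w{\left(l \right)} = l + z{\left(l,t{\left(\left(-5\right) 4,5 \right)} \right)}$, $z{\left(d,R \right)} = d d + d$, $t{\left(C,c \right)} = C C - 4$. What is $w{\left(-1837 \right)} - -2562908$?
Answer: $5933803$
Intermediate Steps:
$t{\left(C,c \right)} = -4 + C^{2}$ ($t{\left(C,c \right)} = C^{2} - 4 = -4 + C^{2}$)
$z{\left(d,R \right)} = d + d^{2}$ ($z{\left(d,R \right)} = d^{2} + d = d + d^{2}$)
$w{\left(l \right)} = l + l \left(1 + l\right)$
$w{\left(-1837 \right)} - -2562908 = - 1837 \left(2 - 1837\right) - -2562908 = \left(-1837\right) \left(-1835\right) + 2562908 = 3370895 + 2562908 = 5933803$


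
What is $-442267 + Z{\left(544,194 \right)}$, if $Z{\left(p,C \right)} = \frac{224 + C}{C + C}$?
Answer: $- \frac{85799589}{194} \approx -4.4227 \cdot 10^{5}$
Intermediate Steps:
$Z{\left(p,C \right)} = \frac{224 + C}{2 C}$
$-442267 + Z{\left(544,194 \right)} = -442267 + \frac{224 + 194}{2 \cdot 194} = -442267 + \frac{1}{2} \cdot \frac{1}{194} \cdot 418 = -442267 + \frac{209}{194} = - \frac{85799589}{194}$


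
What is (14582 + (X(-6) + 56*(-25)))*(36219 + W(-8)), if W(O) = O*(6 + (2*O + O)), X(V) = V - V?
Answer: 479337066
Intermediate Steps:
X(V) = 0
W(O) = O*(6 + 3*O)
(14582 + (X(-6) + 56*(-25)))*(36219 + W(-8)) = (14582 + (0 + 56*(-25)))*(36219 + 3*(-8)*(2 - 8)) = (14582 + (0 - 1400))*(36219 + 3*(-8)*(-6)) = (14582 - 1400)*(36219 + 144) = 13182*36363 = 479337066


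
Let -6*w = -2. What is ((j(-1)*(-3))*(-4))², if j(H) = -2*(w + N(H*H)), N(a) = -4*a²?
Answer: 7744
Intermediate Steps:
w = ⅓ (w = -⅙*(-2) = ⅓ ≈ 0.33333)
j(H) = -⅔ + 8*H⁴ (j(H) = -2*(⅓ - 4*H⁴) = -⅔ + 8*H⁴)
((j(-1)*(-3))*(-4))² = (((-⅔ + 8*(-1)⁴)*(-3))*(-4))² = (((-⅔ + 8*1)*(-3))*(-4))² = (((-⅔ + 8)*(-3))*(-4))² = (((22/3)*(-3))*(-4))² = (-22*(-4))² = 88² = 7744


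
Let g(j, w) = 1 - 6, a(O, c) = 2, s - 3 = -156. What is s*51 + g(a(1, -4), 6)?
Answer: -7808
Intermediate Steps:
s = -153 (s = 3 - 156 = -153)
g(j, w) = -5
s*51 + g(a(1, -4), 6) = -153*51 - 5 = -7803 - 5 = -7808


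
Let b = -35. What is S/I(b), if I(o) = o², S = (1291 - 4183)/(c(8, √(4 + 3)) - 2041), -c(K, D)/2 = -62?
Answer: 964/782775 ≈ 0.0012315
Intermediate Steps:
c(K, D) = 124 (c(K, D) = -2*(-62) = 124)
S = 964/639 (S = (1291 - 4183)/(124 - 2041) = -2892/(-1917) = -2892*(-1/1917) = 964/639 ≈ 1.5086)
S/I(b) = 964/(639*((-35)²)) = (964/639)/1225 = (964/639)*(1/1225) = 964/782775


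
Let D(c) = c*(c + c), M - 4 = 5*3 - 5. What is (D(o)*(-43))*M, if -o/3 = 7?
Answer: -530964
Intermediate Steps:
M = 14 (M = 4 + (5*3 - 5) = 4 + (15 - 5) = 4 + 10 = 14)
o = -21 (o = -3*7 = -21)
D(c) = 2*c² (D(c) = c*(2*c) = 2*c²)
(D(o)*(-43))*M = ((2*(-21)²)*(-43))*14 = ((2*441)*(-43))*14 = (882*(-43))*14 = -37926*14 = -530964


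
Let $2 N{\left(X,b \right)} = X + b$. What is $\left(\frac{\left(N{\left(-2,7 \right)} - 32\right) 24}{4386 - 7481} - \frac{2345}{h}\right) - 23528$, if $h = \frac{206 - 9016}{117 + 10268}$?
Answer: $- \frac{113231713749}{5453390} \approx -20764.0$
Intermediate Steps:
$N{\left(X,b \right)} = \frac{X}{2} + \frac{b}{2}$ ($N{\left(X,b \right)} = \frac{X + b}{2} = \frac{X}{2} + \frac{b}{2}$)
$h = - \frac{1762}{2077}$ ($h = - \frac{8810}{10385} = \left(-8810\right) \frac{1}{10385} = - \frac{1762}{2077} \approx -0.84834$)
$\left(\frac{\left(N{\left(-2,7 \right)} - 32\right) 24}{4386 - 7481} - \frac{2345}{h}\right) - 23528 = \left(\frac{\left(\left(\frac{1}{2} \left(-2\right) + \frac{1}{2} \cdot 7\right) - 32\right) 24}{4386 - 7481} - \frac{2345}{- \frac{1762}{2077}}\right) - 23528 = \left(\frac{\left(\left(-1 + \frac{7}{2}\right) - 32\right) 24}{-3095} - - \frac{4870565}{1762}\right) - 23528 = \left(\left(\frac{5}{2} - 32\right) 24 \left(- \frac{1}{3095}\right) + \frac{4870565}{1762}\right) - 23528 = \left(\left(- \frac{59}{2}\right) 24 \left(- \frac{1}{3095}\right) + \frac{4870565}{1762}\right) - 23528 = \left(\left(-708\right) \left(- \frac{1}{3095}\right) + \frac{4870565}{1762}\right) - 23528 = \left(\frac{708}{3095} + \frac{4870565}{1762}\right) - 23528 = \frac{15075646171}{5453390} - 23528 = - \frac{113231713749}{5453390}$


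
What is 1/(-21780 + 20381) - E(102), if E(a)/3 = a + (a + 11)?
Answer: -902356/1399 ≈ -645.00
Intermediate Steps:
E(a) = 33 + 6*a (E(a) = 3*(a + (a + 11)) = 3*(a + (11 + a)) = 3*(11 + 2*a) = 33 + 6*a)
1/(-21780 + 20381) - E(102) = 1/(-21780 + 20381) - (33 + 6*102) = 1/(-1399) - (33 + 612) = -1/1399 - 1*645 = -1/1399 - 645 = -902356/1399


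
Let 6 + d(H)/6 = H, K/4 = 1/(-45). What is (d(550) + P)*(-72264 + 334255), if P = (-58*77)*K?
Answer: 43161445304/45 ≈ 9.5914e+8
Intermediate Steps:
K = -4/45 (K = 4/(-45) = 4*(-1/45) = -4/45 ≈ -0.088889)
d(H) = -36 + 6*H
P = 17864/45 (P = -58*77*(-4/45) = -4466*(-4/45) = 17864/45 ≈ 396.98)
(d(550) + P)*(-72264 + 334255) = ((-36 + 6*550) + 17864/45)*(-72264 + 334255) = ((-36 + 3300) + 17864/45)*261991 = (3264 + 17864/45)*261991 = (164744/45)*261991 = 43161445304/45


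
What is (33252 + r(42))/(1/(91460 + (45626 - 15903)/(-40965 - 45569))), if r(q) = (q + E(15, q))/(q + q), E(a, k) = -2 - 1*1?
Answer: 7368824484251273/2422952 ≈ 3.0413e+9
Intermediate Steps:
E(a, k) = -3 (E(a, k) = -2 - 1 = -3)
r(q) = (-3 + q)/(2*q) (r(q) = (q - 3)/(q + q) = (-3 + q)/((2*q)) = (-3 + q)*(1/(2*q)) = (-3 + q)/(2*q))
(33252 + r(42))/(1/(91460 + (45626 - 15903)/(-40965 - 45569))) = (33252 + (1/2)*(-3 + 42)/42)/(1/(91460 + (45626 - 15903)/(-40965 - 45569))) = (33252 + (1/2)*(1/42)*39)/(1/(91460 + 29723/(-86534))) = (33252 + 13/28)/(1/(91460 + 29723*(-1/86534))) = 931069/(28*(1/(91460 - 29723/86534))) = 931069/(28*(1/(7914369917/86534))) = 931069/(28*(86534/7914369917)) = (931069/28)*(7914369917/86534) = 7368824484251273/2422952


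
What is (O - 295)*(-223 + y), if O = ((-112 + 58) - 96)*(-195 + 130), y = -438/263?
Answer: -558667585/263 ≈ -2.1242e+6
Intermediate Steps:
y = -438/263 (y = -438*1/263 = -438/263 ≈ -1.6654)
O = 9750 (O = (-54 - 96)*(-65) = -150*(-65) = 9750)
(O - 295)*(-223 + y) = (9750 - 295)*(-223 - 438/263) = 9455*(-59087/263) = -558667585/263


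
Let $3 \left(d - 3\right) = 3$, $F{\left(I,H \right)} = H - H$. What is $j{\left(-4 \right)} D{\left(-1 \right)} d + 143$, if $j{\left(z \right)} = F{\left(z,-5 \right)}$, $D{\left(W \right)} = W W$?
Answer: $143$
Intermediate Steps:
$D{\left(W \right)} = W^{2}$
$F{\left(I,H \right)} = 0$
$d = 4$ ($d = 3 + \frac{1}{3} \cdot 3 = 3 + 1 = 4$)
$j{\left(z \right)} = 0$
$j{\left(-4 \right)} D{\left(-1 \right)} d + 143 = 0 \left(-1\right)^{2} \cdot 4 + 143 = 0 \cdot 1 \cdot 4 + 143 = 0 \cdot 4 + 143 = 0 + 143 = 143$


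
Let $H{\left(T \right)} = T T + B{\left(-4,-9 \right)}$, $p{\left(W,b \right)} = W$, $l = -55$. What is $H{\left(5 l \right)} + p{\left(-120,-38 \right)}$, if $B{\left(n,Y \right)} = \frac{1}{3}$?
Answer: $\frac{226516}{3} \approx 75505.0$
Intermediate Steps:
$B{\left(n,Y \right)} = \frac{1}{3}$
$H{\left(T \right)} = \frac{1}{3} + T^{2}$ ($H{\left(T \right)} = T T + \frac{1}{3} = T^{2} + \frac{1}{3} = \frac{1}{3} + T^{2}$)
$H{\left(5 l \right)} + p{\left(-120,-38 \right)} = \left(\frac{1}{3} + \left(5 \left(-55\right)\right)^{2}\right) - 120 = \left(\frac{1}{3} + \left(-275\right)^{2}\right) - 120 = \left(\frac{1}{3} + 75625\right) - 120 = \frac{226876}{3} - 120 = \frac{226516}{3}$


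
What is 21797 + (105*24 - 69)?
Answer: 24248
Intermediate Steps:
21797 + (105*24 - 69) = 21797 + (2520 - 69) = 21797 + 2451 = 24248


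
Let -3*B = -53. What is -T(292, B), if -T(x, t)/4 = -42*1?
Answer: -168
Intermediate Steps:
B = 53/3 (B = -⅓*(-53) = 53/3 ≈ 17.667)
T(x, t) = 168 (T(x, t) = -(-168) = -4*(-42) = 168)
-T(292, B) = -1*168 = -168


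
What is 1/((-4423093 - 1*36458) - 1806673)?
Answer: -1/6266224 ≈ -1.5959e-7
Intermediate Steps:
1/((-4423093 - 1*36458) - 1806673) = 1/((-4423093 - 36458) - 1806673) = 1/(-4459551 - 1806673) = 1/(-6266224) = -1/6266224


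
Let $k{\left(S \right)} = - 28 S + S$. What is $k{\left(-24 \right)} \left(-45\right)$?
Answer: $-29160$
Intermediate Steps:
$k{\left(S \right)} = - 27 S$
$k{\left(-24 \right)} \left(-45\right) = \left(-27\right) \left(-24\right) \left(-45\right) = 648 \left(-45\right) = -29160$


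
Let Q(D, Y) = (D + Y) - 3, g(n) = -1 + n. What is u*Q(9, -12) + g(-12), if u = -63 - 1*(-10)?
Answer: 305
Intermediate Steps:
Q(D, Y) = -3 + D + Y
u = -53 (u = -63 + 10 = -53)
u*Q(9, -12) + g(-12) = -53*(-3 + 9 - 12) + (-1 - 12) = -53*(-6) - 13 = 318 - 13 = 305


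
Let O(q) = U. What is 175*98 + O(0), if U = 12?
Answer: 17162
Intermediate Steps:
O(q) = 12
175*98 + O(0) = 175*98 + 12 = 17150 + 12 = 17162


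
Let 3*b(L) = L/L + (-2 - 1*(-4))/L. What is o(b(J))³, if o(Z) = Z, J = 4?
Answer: ⅛ ≈ 0.12500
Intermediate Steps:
b(L) = ⅓ + 2/(3*L) (b(L) = (L/L + (-2 - 1*(-4))/L)/3 = (1 + (-2 + 4)/L)/3 = (1 + 2/L)/3 = ⅓ + 2/(3*L))
o(b(J))³ = ((⅓)*(2 + 4)/4)³ = ((⅓)*(¼)*6)³ = (½)³ = ⅛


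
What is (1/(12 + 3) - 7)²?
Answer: 10816/225 ≈ 48.071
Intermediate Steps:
(1/(12 + 3) - 7)² = (1/15 - 7)² = (-104/15)² = 10816/225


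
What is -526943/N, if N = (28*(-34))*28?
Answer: 526943/26656 ≈ 19.768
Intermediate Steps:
N = -26656 (N = -952*28 = -26656)
-526943/N = -526943/(-26656) = -526943*(-1/26656) = 526943/26656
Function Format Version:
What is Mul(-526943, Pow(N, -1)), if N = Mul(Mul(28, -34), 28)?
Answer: Rational(526943, 26656) ≈ 19.768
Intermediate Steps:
N = -26656 (N = Mul(-952, 28) = -26656)
Mul(-526943, Pow(N, -1)) = Mul(-526943, Pow(-26656, -1)) = Mul(-526943, Rational(-1, 26656)) = Rational(526943, 26656)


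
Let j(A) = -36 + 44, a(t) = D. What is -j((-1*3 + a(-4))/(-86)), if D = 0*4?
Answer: -8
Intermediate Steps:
D = 0
a(t) = 0
j(A) = 8
-j((-1*3 + a(-4))/(-86)) = -1*8 = -8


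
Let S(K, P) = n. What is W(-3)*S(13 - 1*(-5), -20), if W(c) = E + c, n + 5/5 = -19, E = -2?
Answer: 100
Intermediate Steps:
n = -20 (n = -1 - 19 = -20)
W(c) = -2 + c
S(K, P) = -20
W(-3)*S(13 - 1*(-5), -20) = (-2 - 3)*(-20) = -5*(-20) = 100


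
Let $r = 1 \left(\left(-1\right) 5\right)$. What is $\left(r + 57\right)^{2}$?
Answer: $2704$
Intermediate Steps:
$r = -5$ ($r = 1 \left(-5\right) = -5$)
$\left(r + 57\right)^{2} = \left(-5 + 57\right)^{2} = 52^{2} = 2704$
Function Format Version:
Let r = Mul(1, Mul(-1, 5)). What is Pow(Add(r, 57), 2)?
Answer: 2704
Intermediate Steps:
r = -5 (r = Mul(1, -5) = -5)
Pow(Add(r, 57), 2) = Pow(Add(-5, 57), 2) = Pow(52, 2) = 2704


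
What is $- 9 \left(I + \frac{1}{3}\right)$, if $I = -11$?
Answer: $96$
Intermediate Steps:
$- 9 \left(I + \frac{1}{3}\right) = - 9 \left(-11 + \frac{1}{3}\right) = \left(-9\right) \left(- \frac{32}{3}\right) = 96$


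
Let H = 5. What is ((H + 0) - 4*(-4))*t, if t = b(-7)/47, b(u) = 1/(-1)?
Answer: -21/47 ≈ -0.44681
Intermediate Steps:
b(u) = -1
t = -1/47 ≈ -0.021277
((H + 0) - 4*(-4))*t = ((5 + 0) - 4*(-4))*(-1/47) = (5 + 16)*(-1/47) = 21*(-1/47) = -21/47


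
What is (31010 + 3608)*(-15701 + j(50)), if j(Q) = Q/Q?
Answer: -543502600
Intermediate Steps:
j(Q) = 1
(31010 + 3608)*(-15701 + j(50)) = (31010 + 3608)*(-15701 + 1) = 34618*(-15700) = -543502600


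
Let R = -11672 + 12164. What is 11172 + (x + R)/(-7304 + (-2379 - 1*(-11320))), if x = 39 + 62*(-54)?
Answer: 18285747/1637 ≈ 11170.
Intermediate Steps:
R = 492
x = -3309 (x = 39 - 3348 = -3309)
11172 + (x + R)/(-7304 + (-2379 - 1*(-11320))) = 11172 + (-3309 + 492)/(-7304 + (-2379 - 1*(-11320))) = 11172 - 2817/(-7304 + (-2379 + 11320)) = 11172 - 2817/(-7304 + 8941) = 11172 - 2817/1637 = 18285747/1637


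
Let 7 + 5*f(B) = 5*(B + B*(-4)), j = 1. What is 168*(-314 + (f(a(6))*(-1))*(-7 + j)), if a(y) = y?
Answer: -361536/5 ≈ -72307.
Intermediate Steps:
f(B) = -7/5 - 3*B (f(B) = -7/5 + (5*(B + B*(-4)))/5 = -7/5 + (5*(B - 4*B))/5 = -7/5 + (5*(-3*B))/5 = -7/5 + (-15*B)/5 = -7/5 - 3*B)
168*(-314 + (f(a(6))*(-1))*(-7 + j)) = 168*(-314 + ((-7/5 - 3*6)*(-1))*(-7 + 1)) = 168*(-314 + ((-7/5 - 18)*(-1))*(-6)) = 168*(-314 - 97/5*(-1)*(-6)) = 168*(-314 + (97/5)*(-6)) = 168*(-314 - 582/5) = 168*(-2152/5) = -361536/5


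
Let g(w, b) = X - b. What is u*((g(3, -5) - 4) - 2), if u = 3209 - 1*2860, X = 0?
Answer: -349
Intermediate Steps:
g(w, b) = -b (g(w, b) = 0 - b = -b)
u = 349 (u = 3209 - 2860 = 349)
u*((g(3, -5) - 4) - 2) = 349*((-1*(-5) - 4) - 2) = 349*((5 - 4) - 2) = 349*(1 - 2) = 349*(-1) = -349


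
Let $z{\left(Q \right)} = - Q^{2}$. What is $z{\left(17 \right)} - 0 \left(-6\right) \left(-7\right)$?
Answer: $-289$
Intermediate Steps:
$z{\left(17 \right)} - 0 \left(-6\right) \left(-7\right) = - 17^{2} - 0 \left(-6\right) \left(-7\right) = \left(-1\right) 289 - 0 \left(-7\right) = -289 - 0 = -289 + 0 = -289$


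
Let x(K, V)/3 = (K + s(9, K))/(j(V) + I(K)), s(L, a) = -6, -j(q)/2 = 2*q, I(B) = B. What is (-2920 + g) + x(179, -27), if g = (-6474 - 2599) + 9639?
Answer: -675079/287 ≈ -2352.2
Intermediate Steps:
j(q) = -4*q
x(K, V) = 3*(-6 + K)/(K - 4*V) (x(K, V) = 3*((K - 6)/(-4*V + K)) = 3*((-6 + K)/(K - 4*V)) = 3*(-6 + K)/(K - 4*V))
g = 566 (g = -9073 + 9639 = 566)
(-2920 + g) + x(179, -27) = (-2920 + 566) + 3*(-6 + 179)/(179 - 4*(-27)) = -2354 + 3*173/(179 + 108) = -2354 + 3*173/287 = -2354 + 3*(1/287)*173 = -2354 + 519/287 = -675079/287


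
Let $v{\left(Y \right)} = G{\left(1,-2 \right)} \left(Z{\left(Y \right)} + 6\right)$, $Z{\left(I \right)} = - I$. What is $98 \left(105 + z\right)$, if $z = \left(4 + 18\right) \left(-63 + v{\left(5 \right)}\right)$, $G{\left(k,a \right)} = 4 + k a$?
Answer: $-121226$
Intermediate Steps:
$G{\left(k,a \right)} = 4 + a k$
$v{\left(Y \right)} = 12 - 2 Y$ ($v{\left(Y \right)} = \left(4 - 2\right) \left(- Y + 6\right) = \left(4 - 2\right) \left(6 - Y\right) = 2 \left(6 - Y\right) = 12 - 2 Y$)
$z = -1342$ ($z = \left(4 + 18\right) \left(-63 + \left(12 - 10\right)\right) = 22 \left(-63 + \left(12 - 10\right)\right) = 22 \left(-63 + 2\right) = 22 \left(-61\right) = -1342$)
$98 \left(105 + z\right) = 98 \left(105 - 1342\right) = 98 \left(-1237\right) = -121226$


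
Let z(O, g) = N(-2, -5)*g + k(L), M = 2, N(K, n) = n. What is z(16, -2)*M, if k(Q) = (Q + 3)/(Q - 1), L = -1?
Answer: 18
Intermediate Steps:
k(Q) = (3 + Q)/(-1 + Q)
z(O, g) = -1 - 5*g (z(O, g) = -5*g + (3 - 1)/(-1 - 1) = -5*g + 2/(-2) = -5*g - ½*2 = -5*g - 1 = -1 - 5*g)
z(16, -2)*M = (-1 - 5*(-2))*2 = (-1 + 10)*2 = 9*2 = 18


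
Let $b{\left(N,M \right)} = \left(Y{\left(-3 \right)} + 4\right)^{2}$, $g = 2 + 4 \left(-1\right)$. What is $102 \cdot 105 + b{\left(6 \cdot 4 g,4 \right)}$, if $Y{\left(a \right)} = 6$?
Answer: $10810$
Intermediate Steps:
$g = -2$ ($g = 2 - 4 = -2$)
$b{\left(N,M \right)} = 100$ ($b{\left(N,M \right)} = \left(6 + 4\right)^{2} = 10^{2} = 100$)
$102 \cdot 105 + b{\left(6 \cdot 4 g,4 \right)} = 102 \cdot 105 + 100 = 10710 + 100 = 10810$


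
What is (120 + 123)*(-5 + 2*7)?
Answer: 2187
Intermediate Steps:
(120 + 123)*(-5 + 2*7) = 243*(-5 + 14) = 243*9 = 2187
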